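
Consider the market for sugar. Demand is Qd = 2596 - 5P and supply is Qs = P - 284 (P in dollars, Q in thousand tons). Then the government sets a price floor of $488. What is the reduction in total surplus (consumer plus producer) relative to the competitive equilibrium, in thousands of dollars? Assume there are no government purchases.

In a free market, 2596 - 5P = P - 284 gives the equilibrium P* = 480, Q* = 196.
Since 488 > 480, the floor is binding.
At P = 488: Qd = 2596 - 5·488 = 156 and Qs = 488 - 284 = 204.
Quantity traded falls to 156. At Q = 156 the demand price is (2596 - 156)/5 = 488 and the supply price is 284 + 156 = 440.
Deadweight loss = ½ · (488 - 440) · (196 - 156) = ½ · 48 · 40 = 960.

960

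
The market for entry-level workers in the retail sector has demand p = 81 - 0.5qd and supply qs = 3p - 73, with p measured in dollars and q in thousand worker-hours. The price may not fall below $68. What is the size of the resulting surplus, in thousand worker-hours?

105

Rearranging demand gives qd = 162 - 2p. Equilibrium: 162 - 2p = 3p - 73, so 235 = 5p and p* = 47, q* = 68.
The floor of 68 is above the equilibrium price 47, so it binds.
At p = 68: qd = 162 - 2·68 = 26 and qs = 3·68 - 73 = 131.
Surplus = qs - qd = 131 - 26 = 105.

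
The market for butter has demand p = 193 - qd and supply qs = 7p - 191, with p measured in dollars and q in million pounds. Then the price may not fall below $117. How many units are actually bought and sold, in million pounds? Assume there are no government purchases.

76

Rearranging demand gives qd = 193 - p. Equilibrium: 193 - p = 7p - 191, so 384 = 8p and p* = 48, q* = 145.
Because the floor (117) lies above the market-clearing price, it is binding.
At p = 117: qd = 193 - 117 = 76 and qs = 7·117 - 191 = 628.
The quantity actually transacted is the short side, demand: 76.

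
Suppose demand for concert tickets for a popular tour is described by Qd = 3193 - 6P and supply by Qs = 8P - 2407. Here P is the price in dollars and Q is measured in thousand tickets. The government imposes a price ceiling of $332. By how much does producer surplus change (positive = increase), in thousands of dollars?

-35428

Setting quantity demanded equal to quantity supplied, 3193 - 6P = 8P - 2407, gives P* = 400 and Q* = 793.
Since 332 < 400, the ceiling is binding.
At P = 332: Qd = 3193 - 6·332 = 1201 and Qs = 8·332 - 2407 = 249.
Producer surplus without the control is ½ · (400 - 300.875) · 793 = 39303.0625.
With the ceiling, producers sell 249 units at 332, so PS = ½ · (332 - 300.875) · 249 = 3875.0625.
Change in producer surplus = 3875.0625 - 39303.0625 = -35428.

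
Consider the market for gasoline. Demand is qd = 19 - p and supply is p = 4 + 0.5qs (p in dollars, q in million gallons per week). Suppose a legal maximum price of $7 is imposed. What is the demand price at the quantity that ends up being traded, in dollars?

13

Rearranging supply gives qs = 2p - 8. Equilibrium: 19 - p = 2p - 8, so 27 = 3p and p* = 9, q* = 10.
Since 7 < 9, the ceiling is binding.
At p = 7: qd = 19 - 7 = 12 and qs = 2·7 - 8 = 6.
Only 6 units reach the market. On the demand curve, the marginal buyer's willingness to pay at q = 6 is (19 - 6) = 13.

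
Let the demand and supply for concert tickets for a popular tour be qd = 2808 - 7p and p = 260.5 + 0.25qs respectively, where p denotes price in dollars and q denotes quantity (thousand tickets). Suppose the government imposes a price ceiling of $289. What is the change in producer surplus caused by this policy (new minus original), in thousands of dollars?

-14396

Rearranging supply gives qs = 4p - 1042. Equilibrium: 2808 - 7p = 4p - 1042, so 3850 = 11p and p* = 350, q* = 358.
The ceiling of 289 is below the equilibrium price 350, so it binds.
At p = 289: qd = 2808 - 7·289 = 785 and qs = 4·289 - 1042 = 114.
Producer surplus without the control is ½ · (350 - 260.5) · 358 = 16020.5.
With the ceiling, producers sell 114 units at 289, so PS = ½ · (289 - 260.5) · 114 = 1624.5.
Change in producer surplus = 1624.5 - 16020.5 = -14396.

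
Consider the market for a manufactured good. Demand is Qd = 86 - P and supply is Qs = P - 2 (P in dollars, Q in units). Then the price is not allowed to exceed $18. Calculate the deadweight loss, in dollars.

676

In a free market, 86 - P = P - 2 gives the equilibrium P* = 44, Q* = 42.
The ceiling of 18 is below the equilibrium price 44, so it binds.
At P = 18: Qd = 86 - 18 = 68 and Qs = 18 - 2 = 16.
Quantity traded falls to 16. At Q = 16 the demand price is 86 - 16 = 70 and the supply price is 2 + 16 = 18.
Deadweight loss = ½ · (70 - 18) · (42 - 16) = ½ · 52 · 26 = 676.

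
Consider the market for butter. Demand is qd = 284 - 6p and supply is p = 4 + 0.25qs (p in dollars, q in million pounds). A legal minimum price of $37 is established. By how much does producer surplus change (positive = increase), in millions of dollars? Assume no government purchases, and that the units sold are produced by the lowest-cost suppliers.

213.5

Rearranging supply gives qs = 4p - 16. Equilibrium: 284 - 6p = 4p - 16, so 300 = 10p and p* = 30, q* = 104.
The floor of 37 is above the equilibrium price 30, so it binds.
At p = 37: qd = 284 - 6·37 = 62 and qs = 4·37 - 16 = 132.
Producer surplus without the control is ½ · (30 - 4) · 104 = 1352.
With the floor, 62 units are sold at 37. The supply price at q = 62 is 19.5, so PS = ½ · [(37 - 4) + (37 - 19.5)] · 62 = 1565.5.
Change in producer surplus = 1565.5 - 1352 = 213.5.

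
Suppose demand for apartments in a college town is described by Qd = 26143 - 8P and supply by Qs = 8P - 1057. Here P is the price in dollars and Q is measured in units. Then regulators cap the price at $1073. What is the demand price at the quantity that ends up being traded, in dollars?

Without the control the market clears where 26143 - 8P = 8P - 1057, i.e. P* = 1700 and Q* = 12543.
The ceiling of 1073 is below the equilibrium price 1700, so it binds.
At P = 1073: Qd = 26143 - 8·1073 = 17559 and Qs = 8·1073 - 1057 = 7527.
Only 7527 units reach the market. On the demand curve, the marginal buyer's willingness to pay at Q = 7527 is (26143 - 7527)/8 = 2327.

2327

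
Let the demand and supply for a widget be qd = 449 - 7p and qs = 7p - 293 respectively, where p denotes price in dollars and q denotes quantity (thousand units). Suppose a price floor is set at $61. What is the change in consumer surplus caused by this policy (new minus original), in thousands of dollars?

In a free market, 449 - 7p = 7p - 293 gives the equilibrium p* = 53, q* = 78.
The floor of 61 is above the equilibrium price 53, so it binds.
At p = 61: qd = 449 - 7·61 = 22 and qs = 7·61 - 293 = 134.
Consumer surplus without the control is ½ · (449/7 - 53) · 78 = 3042/7.
With the floor, consumers buy 22 units at 61, so CS = ½ · (449/7 - 61) · 22 = 242/7.
Change in consumer surplus = 242/7 - 3042/7 = -400.

-400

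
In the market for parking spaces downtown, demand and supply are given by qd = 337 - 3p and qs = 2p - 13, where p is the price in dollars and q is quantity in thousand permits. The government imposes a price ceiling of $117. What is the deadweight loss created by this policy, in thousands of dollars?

Setting quantity demanded equal to quantity supplied, 337 - 3p = 2p - 13, gives p* = 70 and q* = 127.
Since 117 is above p* = 70, the ceiling does not bind and the free-market outcome prevails.
Since the control does not bind, no trades are prevented and deadweight loss is zero.

0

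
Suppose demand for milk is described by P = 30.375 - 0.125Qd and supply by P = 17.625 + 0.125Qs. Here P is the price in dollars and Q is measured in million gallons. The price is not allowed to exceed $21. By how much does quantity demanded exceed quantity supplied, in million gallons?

Rearranging demand gives Qd = 243 - 8P; rearranging supply gives Qs = 8P - 141. Without the control the market clears where 243 - 8P = 8P - 141, i.e. P* = 24 and Q* = 51.
Since 21 < 24, the ceiling is binding.
At P = 21: Qd = 243 - 8·21 = 75 and Qs = 8·21 - 141 = 27.
Shortage = Qd - Qs = 75 - 27 = 48.

48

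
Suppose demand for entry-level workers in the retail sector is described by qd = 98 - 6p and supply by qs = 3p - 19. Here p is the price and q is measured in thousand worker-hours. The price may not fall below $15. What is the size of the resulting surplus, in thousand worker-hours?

18

Equilibrium: 98 - 6p = 3p - 19, so 117 = 9p and p* = 13, q* = 20.
Since 15 > 13, the floor is binding.
At p = 15: qd = 98 - 6·15 = 8 and qs = 3·15 - 19 = 26.
Surplus = qs - qd = 26 - 8 = 18.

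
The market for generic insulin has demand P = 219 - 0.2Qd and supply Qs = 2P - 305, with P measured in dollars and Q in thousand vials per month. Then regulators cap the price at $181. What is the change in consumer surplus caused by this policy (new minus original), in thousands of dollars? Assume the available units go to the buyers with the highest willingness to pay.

938.6

Rearranging demand gives Qd = 1095 - 5P. Setting quantity demanded equal to quantity supplied, 1095 - 5P = 2P - 305, gives P* = 200 and Q* = 95.
Because the ceiling (181) lies below the market-clearing price, it is binding.
At P = 181: Qd = 1095 - 5·181 = 190 and Qs = 2·181 - 305 = 57.
Consumer surplus without the control is ½ · (219 - 200) · 95 = 902.5.
With the ceiling, 57 units are sold at 181 (assume they go to the highest-value buyers). The demand price at Q = 57 is 207.6, so CS = ½ · [(219 - 181) + (207.6 - 181)] · 57 = 1841.1.
Change in consumer surplus = 1841.1 - 902.5 = 938.6.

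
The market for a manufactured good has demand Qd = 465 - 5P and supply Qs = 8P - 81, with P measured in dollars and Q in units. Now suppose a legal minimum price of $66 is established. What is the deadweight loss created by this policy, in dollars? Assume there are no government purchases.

Without the control the market clears where 465 - 5P = 8P - 81, i.e. P* = 42 and Q* = 255.
Since 66 > 42, the floor is binding.
At P = 66: Qd = 465 - 5·66 = 135 and Qs = 8·66 - 81 = 447.
Quantity traded falls to 135. At Q = 135 the demand price is (465 - 135)/5 = 66 and the supply price is (81 + 135)/8 = 27.
Deadweight loss = ½ · (66 - 27) · (255 - 135) = ½ · 39 · 120 = 2340.

2340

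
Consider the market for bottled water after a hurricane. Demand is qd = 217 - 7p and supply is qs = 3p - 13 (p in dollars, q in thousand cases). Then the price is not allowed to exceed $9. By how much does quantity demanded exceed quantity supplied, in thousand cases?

140

Equilibrium: 217 - 7p = 3p - 13, so 230 = 10p and p* = 23, q* = 56.
Because the ceiling (9) lies below the market-clearing price, it is binding.
At p = 9: qd = 217 - 7·9 = 154 and qs = 3·9 - 13 = 14.
Shortage = qd - qs = 154 - 14 = 140.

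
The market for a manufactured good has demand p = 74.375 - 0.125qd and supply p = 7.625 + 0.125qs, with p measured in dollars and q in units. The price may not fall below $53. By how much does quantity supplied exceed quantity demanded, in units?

192

Rearranging demand gives qd = 595 - 8p; rearranging supply gives qs = 8p - 61. In a free market, 595 - 8p = 8p - 61 gives the equilibrium p* = 41, q* = 267.
Since 53 > 41, the floor is binding.
At p = 53: qd = 595 - 8·53 = 171 and qs = 8·53 - 61 = 363.
Surplus = qs - qd = 363 - 171 = 192.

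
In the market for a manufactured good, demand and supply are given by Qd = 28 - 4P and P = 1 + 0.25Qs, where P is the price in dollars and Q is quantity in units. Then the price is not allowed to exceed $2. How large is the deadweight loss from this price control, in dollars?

Rearranging supply gives Qs = 4P - 4. In a free market, 28 - 4P = 4P - 4 gives the equilibrium P* = 4, Q* = 12.
The ceiling of 2 is below the equilibrium price 4, so it binds.
At P = 2: Qd = 28 - 4·2 = 20 and Qs = 4·2 - 4 = 4.
Quantity traded falls to 4. At Q = 4 the demand price is (28 - 4)/4 = 6 and the supply price is (4 + 4)/4 = 2.
Deadweight loss = ½ · (6 - 2) · (12 - 4) = ½ · 4 · 8 = 16.

16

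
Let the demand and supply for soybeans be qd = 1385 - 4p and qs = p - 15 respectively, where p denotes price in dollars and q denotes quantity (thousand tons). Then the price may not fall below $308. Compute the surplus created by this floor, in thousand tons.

In a free market, 1385 - 4p = p - 15 gives the equilibrium p* = 280, q* = 265.
The floor of 308 is above the equilibrium price 280, so it binds.
At p = 308: qd = 1385 - 4·308 = 153 and qs = 308 - 15 = 293.
Surplus = qs - qd = 293 - 153 = 140.

140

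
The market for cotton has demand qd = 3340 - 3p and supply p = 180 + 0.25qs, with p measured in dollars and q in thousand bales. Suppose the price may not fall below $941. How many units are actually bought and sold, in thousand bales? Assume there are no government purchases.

Rearranging supply gives qs = 4p - 720. In a free market, 3340 - 3p = 4p - 720 gives the equilibrium p* = 580, q* = 1600.
Since 941 > 580, the floor is binding.
At p = 941: qd = 3340 - 3·941 = 517 and qs = 4·941 - 720 = 3044.
The quantity actually transacted is the short side, demand: 517.

517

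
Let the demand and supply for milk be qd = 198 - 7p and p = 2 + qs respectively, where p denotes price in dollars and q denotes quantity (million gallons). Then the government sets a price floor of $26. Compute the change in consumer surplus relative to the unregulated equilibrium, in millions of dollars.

Rearranging supply gives qs = p - 2. Equilibrium: 198 - 7p = p - 2, so 200 = 8p and p* = 25, q* = 23.
The floor of 26 is above the equilibrium price 25, so it binds.
At p = 26: qd = 198 - 7·26 = 16 and qs = 26 - 2 = 24.
Consumer surplus without the control is ½ · (198/7 - 25) · 23 = 529/14.
With the floor, consumers buy 16 units at 26, so CS = ½ · (198/7 - 26) · 16 = 128/7.
Change in consumer surplus = 128/7 - 529/14 = -19.5.

-19.5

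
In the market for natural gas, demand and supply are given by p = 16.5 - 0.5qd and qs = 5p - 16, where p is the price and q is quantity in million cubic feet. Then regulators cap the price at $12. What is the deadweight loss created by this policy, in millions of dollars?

Rearranging demand gives qd = 33 - 2p. Equilibrium: 33 - 2p = 5p - 16, so 49 = 7p and p* = 7, q* = 19.
The ceiling of 12 is above the equilibrium price 7, so it is not binding; the market clears at p* = 7, q* = 19.
Since the control does not bind, no trades are prevented and deadweight loss is zero.

0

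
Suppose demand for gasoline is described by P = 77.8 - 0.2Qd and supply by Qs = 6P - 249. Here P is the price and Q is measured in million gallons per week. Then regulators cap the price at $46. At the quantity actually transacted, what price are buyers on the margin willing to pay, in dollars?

Rearranging demand gives Qd = 389 - 5P. Equilibrium: 389 - 5P = 6P - 249, so 638 = 11P and P* = 58, Q* = 99.
The ceiling of 46 is below the equilibrium price 58, so it binds.
At P = 46: Qd = 389 - 5·46 = 159 and Qs = 6·46 - 249 = 27.
Only 27 units reach the market. On the demand curve, the marginal buyer's willingness to pay at Q = 27 is (389 - 27)/5 = 72.4.

72.4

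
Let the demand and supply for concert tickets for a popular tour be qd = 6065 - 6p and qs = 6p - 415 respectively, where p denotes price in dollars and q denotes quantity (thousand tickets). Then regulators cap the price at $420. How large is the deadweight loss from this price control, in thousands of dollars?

In a free market, 6065 - 6p = 6p - 415 gives the equilibrium p* = 540, q* = 2825.
Since 420 < 540, the ceiling is binding.
At p = 420: qd = 6065 - 6·420 = 3545 and qs = 6·420 - 415 = 2105.
Quantity traded falls to 2105. At q = 2105 the demand price is (6065 - 2105)/6 = 660 and the supply price is (415 + 2105)/6 = 420.
Deadweight loss = ½ · (660 - 420) · (2825 - 2105) = ½ · 240 · 720 = 86400.

86400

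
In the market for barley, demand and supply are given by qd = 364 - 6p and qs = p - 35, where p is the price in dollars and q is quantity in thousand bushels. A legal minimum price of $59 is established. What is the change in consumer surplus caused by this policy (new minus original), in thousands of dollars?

In a free market, 364 - 6p = p - 35 gives the equilibrium p* = 57, q* = 22.
Since 59 > 57, the floor is binding.
At p = 59: qd = 364 - 6·59 = 10 and qs = 59 - 35 = 24.
Consumer surplus without the control is ½ · (182/3 - 57) · 22 = 121/3.
With the floor, consumers buy 10 units at 59, so CS = ½ · (182/3 - 59) · 10 = 25/3.
Change in consumer surplus = 25/3 - 121/3 = -32.

-32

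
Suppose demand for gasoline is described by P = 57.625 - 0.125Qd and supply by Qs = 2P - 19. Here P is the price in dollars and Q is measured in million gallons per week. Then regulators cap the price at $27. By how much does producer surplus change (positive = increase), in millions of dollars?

-1176

Rearranging demand gives Qd = 461 - 8P. Without the control the market clears where 461 - 8P = 2P - 19, i.e. P* = 48 and Q* = 77.
The ceiling of 27 is below the equilibrium price 48, so it binds.
At P = 27: Qd = 461 - 8·27 = 245 and Qs = 2·27 - 19 = 35.
Producer surplus without the control is ½ · (48 - 9.5) · 77 = 1482.25.
With the ceiling, producers sell 35 units at 27, so PS = ½ · (27 - 9.5) · 35 = 306.25.
Change in producer surplus = 306.25 - 1482.25 = -1176.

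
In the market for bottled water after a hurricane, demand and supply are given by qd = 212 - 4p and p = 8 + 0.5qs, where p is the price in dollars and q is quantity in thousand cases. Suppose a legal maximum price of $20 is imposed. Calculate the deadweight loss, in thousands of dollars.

Rearranging supply gives qs = 2p - 16. Without the control the market clears where 212 - 4p = 2p - 16, i.e. p* = 38 and q* = 60.
Because the ceiling (20) lies below the market-clearing price, it is binding.
At p = 20: qd = 212 - 4·20 = 132 and qs = 2·20 - 16 = 24.
Quantity traded falls to 24. At q = 24 the demand price is (212 - 24)/4 = 47 and the supply price is (16 + 24)/2 = 20.
Deadweight loss = ½ · (47 - 20) · (60 - 24) = ½ · 27 · 36 = 486.

486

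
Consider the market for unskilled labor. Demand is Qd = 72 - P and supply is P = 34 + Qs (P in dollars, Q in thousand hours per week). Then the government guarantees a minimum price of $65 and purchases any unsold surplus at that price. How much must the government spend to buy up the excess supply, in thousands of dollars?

1560

Rearranging supply gives Qs = P - 34. Setting quantity demanded equal to quantity supplied, 72 - P = P - 34, gives P* = 53 and Q* = 19.
Because the floor (65) lies above the market-clearing price, it is binding.
At P = 65: Qd = 72 - 65 = 7 and Qs = 65 - 34 = 31.
Surplus = Qs - Qd = 24.
Government expenditure = surplus × support price = 24 × 65 = 1560.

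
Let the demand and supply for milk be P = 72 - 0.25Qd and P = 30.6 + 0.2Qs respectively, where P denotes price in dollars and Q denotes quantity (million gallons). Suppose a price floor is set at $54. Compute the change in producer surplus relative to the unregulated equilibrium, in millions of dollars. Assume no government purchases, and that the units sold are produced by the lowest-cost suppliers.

320

Rearranging demand gives Qd = 288 - 4P; rearranging supply gives Qs = 5P - 153. Without the control the market clears where 288 - 4P = 5P - 153, i.e. P* = 49 and Q* = 92.
Because the floor (54) lies above the market-clearing price, it is binding.
At P = 54: Qd = 288 - 4·54 = 72 and Qs = 5·54 - 153 = 117.
Producer surplus without the control is ½ · (49 - 30.6) · 92 = 846.4.
With the floor, 72 units are sold at 54. The supply price at Q = 72 is 45, so PS = ½ · [(54 - 30.6) + (54 - 45)] · 72 = 1166.4.
Change in producer surplus = 1166.4 - 846.4 = 320.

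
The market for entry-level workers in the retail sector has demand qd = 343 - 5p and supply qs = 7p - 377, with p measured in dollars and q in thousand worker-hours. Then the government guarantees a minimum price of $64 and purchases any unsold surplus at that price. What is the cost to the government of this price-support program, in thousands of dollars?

Setting quantity demanded equal to quantity supplied, 343 - 5p = 7p - 377, gives p* = 60 and q* = 43.
The floor of 64 is above the equilibrium price 60, so it binds.
At p = 64: qd = 343 - 5·64 = 23 and qs = 7·64 - 377 = 71.
Surplus = qs - qd = 48.
Government expenditure = surplus × support price = 48 × 64 = 3072.

3072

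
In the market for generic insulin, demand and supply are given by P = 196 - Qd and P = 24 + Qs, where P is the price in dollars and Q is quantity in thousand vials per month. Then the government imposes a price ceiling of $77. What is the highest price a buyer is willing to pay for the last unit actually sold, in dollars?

143

Rearranging demand gives Qd = 196 - P; rearranging supply gives Qs = P - 24. Without the control the market clears where 196 - P = P - 24, i.e. P* = 110 and Q* = 86.
Since 77 < 110, the ceiling is binding.
At P = 77: Qd = 196 - 77 = 119 and Qs = 77 - 24 = 53.
Only 53 units reach the market. On the demand curve, the marginal buyer's willingness to pay at Q = 53 is (196 - 53) = 143.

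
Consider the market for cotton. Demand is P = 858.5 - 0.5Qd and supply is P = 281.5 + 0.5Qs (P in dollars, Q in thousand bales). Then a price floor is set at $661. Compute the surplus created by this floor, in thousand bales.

364

Rearranging demand gives Qd = 1717 - 2P; rearranging supply gives Qs = 2P - 563. In a free market, 1717 - 2P = 2P - 563 gives the equilibrium P* = 570, Q* = 577.
Because the floor (661) lies above the market-clearing price, it is binding.
At P = 661: Qd = 1717 - 2·661 = 395 and Qs = 2·661 - 563 = 759.
Surplus = Qs - Qd = 759 - 395 = 364.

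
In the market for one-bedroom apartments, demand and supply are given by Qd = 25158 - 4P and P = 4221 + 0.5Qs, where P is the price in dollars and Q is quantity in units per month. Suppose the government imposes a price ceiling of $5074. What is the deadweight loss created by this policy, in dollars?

Rearranging supply gives Qs = 2P - 8442. Setting quantity demanded equal to quantity supplied, 25158 - 4P = 2P - 8442, gives P* = 5600 and Q* = 2758.
The ceiling of 5074 is below the equilibrium price 5600, so it binds.
At P = 5074: Qd = 25158 - 4·5074 = 4862 and Qs = 2·5074 - 8442 = 1706.
Quantity traded falls to 1706. At Q = 1706 the demand price is (25158 - 1706)/4 = 5863 and the supply price is (8442 + 1706)/2 = 5074.
Deadweight loss = ½ · (5863 - 5074) · (2758 - 1706) = ½ · 789 · 1052 = 415014.

415014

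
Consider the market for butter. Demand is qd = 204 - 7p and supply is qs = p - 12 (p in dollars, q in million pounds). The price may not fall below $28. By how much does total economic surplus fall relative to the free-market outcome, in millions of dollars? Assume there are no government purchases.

28

In a free market, 204 - 7p = p - 12 gives the equilibrium p* = 27, q* = 15.
Because the floor (28) lies above the market-clearing price, it is binding.
At p = 28: qd = 204 - 7·28 = 8 and qs = 28 - 12 = 16.
Quantity traded falls to 8. At q = 8 the demand price is (204 - 8)/7 = 28 and the supply price is 12 + 8 = 20.
Deadweight loss = ½ · (28 - 20) · (15 - 8) = ½ · 8 · 7 = 28.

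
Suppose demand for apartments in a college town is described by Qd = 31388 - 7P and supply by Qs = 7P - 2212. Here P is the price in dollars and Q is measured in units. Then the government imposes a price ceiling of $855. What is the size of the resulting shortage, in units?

Setting quantity demanded equal to quantity supplied, 31388 - 7P = 7P - 2212, gives P* = 2400 and Q* = 14588.
The ceiling of 855 is below the equilibrium price 2400, so it binds.
At P = 855: Qd = 31388 - 7·855 = 25403 and Qs = 7·855 - 2212 = 3773.
Shortage = Qd - Qs = 25403 - 3773 = 21630.

21630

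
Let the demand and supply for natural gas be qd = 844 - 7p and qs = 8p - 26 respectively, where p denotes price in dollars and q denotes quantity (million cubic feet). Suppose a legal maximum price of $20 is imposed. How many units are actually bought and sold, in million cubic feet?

134

In a free market, 844 - 7p = 8p - 26 gives the equilibrium p* = 58, q* = 438.
The ceiling of 20 is below the equilibrium price 58, so it binds.
At p = 20: qd = 844 - 7·20 = 704 and qs = 8·20 - 26 = 134.
The quantity actually transacted is the short side, supply: 134.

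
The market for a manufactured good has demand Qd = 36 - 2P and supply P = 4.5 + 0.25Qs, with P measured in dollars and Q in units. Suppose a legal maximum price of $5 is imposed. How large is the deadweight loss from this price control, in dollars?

96

Rearranging supply gives Qs = 4P - 18. Equilibrium: 36 - 2P = 4P - 18, so 54 = 6P and P* = 9, Q* = 18.
Because the ceiling (5) lies below the market-clearing price, it is binding.
At P = 5: Qd = 36 - 2·5 = 26 and Qs = 4·5 - 18 = 2.
Quantity traded falls to 2. At Q = 2 the demand price is (36 - 2)/2 = 17 and the supply price is (18 + 2)/4 = 5.
Deadweight loss = ½ · (17 - 5) · (18 - 2) = ½ · 12 · 16 = 96.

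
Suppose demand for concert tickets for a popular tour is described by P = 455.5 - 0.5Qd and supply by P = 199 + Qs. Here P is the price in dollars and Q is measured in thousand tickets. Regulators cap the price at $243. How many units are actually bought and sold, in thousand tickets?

44

Rearranging demand gives Qd = 911 - 2P; rearranging supply gives Qs = P - 199. Setting quantity demanded equal to quantity supplied, 911 - 2P = P - 199, gives P* = 370 and Q* = 171.
Because the ceiling (243) lies below the market-clearing price, it is binding.
At P = 243: Qd = 911 - 2·243 = 425 and Qs = 243 - 199 = 44.
The quantity actually transacted is the short side, supply: 44.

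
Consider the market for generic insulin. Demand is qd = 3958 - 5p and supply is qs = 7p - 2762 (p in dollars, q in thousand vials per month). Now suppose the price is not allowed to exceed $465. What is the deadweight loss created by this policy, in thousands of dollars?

Equilibrium: 3958 - 5p = 7p - 2762, so 6720 = 12p and p* = 560, q* = 1158.
Since 465 < 560, the ceiling is binding.
At p = 465: qd = 3958 - 5·465 = 1633 and qs = 7·465 - 2762 = 493.
Quantity traded falls to 493. At q = 493 the demand price is (3958 - 493)/5 = 693 and the supply price is (2762 + 493)/7 = 465.
Deadweight loss = ½ · (693 - 465) · (1158 - 493) = ½ · 228 · 665 = 75810.

75810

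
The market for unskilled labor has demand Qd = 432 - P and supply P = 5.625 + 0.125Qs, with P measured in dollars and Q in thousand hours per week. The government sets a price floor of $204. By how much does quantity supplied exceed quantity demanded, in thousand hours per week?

Rearranging supply gives Qs = 8P - 45. Equilibrium: 432 - P = 8P - 45, so 477 = 9P and P* = 53, Q* = 379.
The floor of 204 is above the equilibrium price 53, so it binds.
At P = 204: Qd = 432 - 204 = 228 and Qs = 8·204 - 45 = 1587.
Surplus = Qs - Qd = 1587 - 228 = 1359.

1359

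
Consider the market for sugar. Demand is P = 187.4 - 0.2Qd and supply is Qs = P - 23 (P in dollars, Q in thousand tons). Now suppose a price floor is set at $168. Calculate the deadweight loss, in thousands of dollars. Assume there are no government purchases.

960

Rearranging demand gives Qd = 937 - 5P. Equilibrium: 937 - 5P = P - 23, so 960 = 6P and P* = 160, Q* = 137.
Because the floor (168) lies above the market-clearing price, it is binding.
At P = 168: Qd = 937 - 5·168 = 97 and Qs = 168 - 23 = 145.
Quantity traded falls to 97. At Q = 97 the demand price is (937 - 97)/5 = 168 and the supply price is 23 + 97 = 120.
Deadweight loss = ½ · (168 - 120) · (137 - 97) = ½ · 48 · 40 = 960.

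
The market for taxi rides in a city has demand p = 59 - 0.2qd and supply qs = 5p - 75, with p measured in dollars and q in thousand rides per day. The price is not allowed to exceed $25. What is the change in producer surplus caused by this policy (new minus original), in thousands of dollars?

Rearranging demand gives qd = 295 - 5p. Without the control the market clears where 295 - 5p = 5p - 75, i.e. p* = 37 and q* = 110.
Because the ceiling (25) lies below the market-clearing price, it is binding.
At p = 25: qd = 295 - 5·25 = 170 and qs = 5·25 - 75 = 50.
Producer surplus without the control is ½ · (37 - 15) · 110 = 1210.
With the ceiling, producers sell 50 units at 25, so PS = ½ · (25 - 15) · 50 = 250.
Change in producer surplus = 250 - 1210 = -960.

-960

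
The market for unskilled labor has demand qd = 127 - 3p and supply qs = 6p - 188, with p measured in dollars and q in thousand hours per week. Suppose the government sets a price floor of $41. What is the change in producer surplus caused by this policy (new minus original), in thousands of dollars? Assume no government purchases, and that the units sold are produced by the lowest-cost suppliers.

-3

In a free market, 127 - 3p = 6p - 188 gives the equilibrium p* = 35, q* = 22.
Because the floor (41) lies above the market-clearing price, it is binding.
At p = 41: qd = 127 - 3·41 = 4 and qs = 6·41 - 188 = 58.
Producer surplus without the control is ½ · (35 - 94/3) · 22 = 121/3.
With the floor, 4 units are sold at 41. The supply price at q = 4 is 32, so PS = ½ · [(41 - 94/3) + (41 - 32)] · 4 = 112/3.
Change in producer surplus = 112/3 - 121/3 = -3.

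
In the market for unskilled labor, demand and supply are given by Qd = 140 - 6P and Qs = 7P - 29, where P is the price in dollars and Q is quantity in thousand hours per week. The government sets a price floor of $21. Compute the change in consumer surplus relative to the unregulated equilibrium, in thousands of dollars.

-304

Without the control the market clears where 140 - 6P = 7P - 29, i.e. P* = 13 and Q* = 62.
The floor of 21 is above the equilibrium price 13, so it binds.
At P = 21: Qd = 140 - 6·21 = 14 and Qs = 7·21 - 29 = 118.
Consumer surplus without the control is ½ · (70/3 - 13) · 62 = 961/3.
With the floor, consumers buy 14 units at 21, so CS = ½ · (70/3 - 21) · 14 = 49/3.
Change in consumer surplus = 49/3 - 961/3 = -304.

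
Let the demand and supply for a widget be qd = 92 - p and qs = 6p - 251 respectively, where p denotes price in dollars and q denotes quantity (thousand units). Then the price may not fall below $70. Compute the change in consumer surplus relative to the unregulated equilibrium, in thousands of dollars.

-682.5

Equilibrium: 92 - p = 6p - 251, so 343 = 7p and p* = 49, q* = 43.
The floor of 70 is above the equilibrium price 49, so it binds.
At p = 70: qd = 92 - 70 = 22 and qs = 6·70 - 251 = 169.
Consumer surplus without the control is ½ · (92 - 49) · 43 = 924.5.
With the floor, consumers buy 22 units at 70, so CS = ½ · (92 - 70) · 22 = 242.
Change in consumer surplus = 242 - 924.5 = -682.5.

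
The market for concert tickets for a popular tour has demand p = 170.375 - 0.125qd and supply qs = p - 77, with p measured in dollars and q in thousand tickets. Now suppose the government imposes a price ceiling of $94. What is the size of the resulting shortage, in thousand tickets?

594

Rearranging demand gives qd = 1363 - 8p. Without the control the market clears where 1363 - 8p = p - 77, i.e. p* = 160 and q* = 83.
Because the ceiling (94) lies below the market-clearing price, it is binding.
At p = 94: qd = 1363 - 8·94 = 611 and qs = 94 - 77 = 17.
Shortage = qd - qs = 611 - 17 = 594.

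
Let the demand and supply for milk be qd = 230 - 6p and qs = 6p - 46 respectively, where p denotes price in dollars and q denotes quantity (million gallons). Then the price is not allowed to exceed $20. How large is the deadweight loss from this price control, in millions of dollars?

Setting quantity demanded equal to quantity supplied, 230 - 6p = 6p - 46, gives p* = 23 and q* = 92.
Because the ceiling (20) lies below the market-clearing price, it is binding.
At p = 20: qd = 230 - 6·20 = 110 and qs = 6·20 - 46 = 74.
Quantity traded falls to 74. At q = 74 the demand price is (230 - 74)/6 = 26 and the supply price is (46 + 74)/6 = 20.
Deadweight loss = ½ · (26 - 20) · (92 - 74) = ½ · 6 · 18 = 54.

54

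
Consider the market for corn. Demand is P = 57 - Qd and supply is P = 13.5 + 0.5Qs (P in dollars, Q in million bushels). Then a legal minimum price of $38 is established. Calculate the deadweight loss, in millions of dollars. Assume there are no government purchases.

Rearranging demand gives Qd = 57 - P; rearranging supply gives Qs = 2P - 27. Setting quantity demanded equal to quantity supplied, 57 - P = 2P - 27, gives P* = 28 and Q* = 29.
Because the floor (38) lies above the market-clearing price, it is binding.
At P = 38: Qd = 57 - 38 = 19 and Qs = 2·38 - 27 = 49.
Quantity traded falls to 19. At Q = 19 the demand price is 57 - 19 = 38 and the supply price is (27 + 19)/2 = 23.
Deadweight loss = ½ · (38 - 23) · (29 - 19) = ½ · 15 · 10 = 75.

75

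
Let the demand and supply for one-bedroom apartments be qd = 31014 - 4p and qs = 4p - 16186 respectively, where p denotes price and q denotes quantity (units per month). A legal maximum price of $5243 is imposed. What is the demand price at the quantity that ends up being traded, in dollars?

Without the control the market clears where 31014 - 4p = 4p - 16186, i.e. p* = 5900 and q* = 7414.
The ceiling of 5243 is below the equilibrium price 5900, so it binds.
At p = 5243: qd = 31014 - 4·5243 = 10042 and qs = 4·5243 - 16186 = 4786.
Only 4786 units reach the market. On the demand curve, the marginal buyer's willingness to pay at q = 4786 is (31014 - 4786)/4 = 6557.

6557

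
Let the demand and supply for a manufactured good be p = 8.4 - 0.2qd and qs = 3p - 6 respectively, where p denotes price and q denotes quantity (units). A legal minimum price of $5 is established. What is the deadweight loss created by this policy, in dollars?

Rearranging demand gives qd = 42 - 5p. Without the control the market clears where 42 - 5p = 3p - 6, i.e. p* = 6 and q* = 12.
The floor of 5 is below the equilibrium price 6, so it is not binding; the market clears at p* = 6, q* = 12.
Since the control does not bind, no trades are prevented and deadweight loss is zero.

0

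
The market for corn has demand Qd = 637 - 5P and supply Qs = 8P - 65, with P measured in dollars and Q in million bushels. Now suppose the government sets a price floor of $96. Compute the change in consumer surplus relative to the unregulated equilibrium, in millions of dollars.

-11004

In a free market, 637 - 5P = 8P - 65 gives the equilibrium P* = 54, Q* = 367.
The floor of 96 is above the equilibrium price 54, so it binds.
At P = 96: Qd = 637 - 5·96 = 157 and Qs = 8·96 - 65 = 703.
Consumer surplus without the control is ½ · (127.4 - 54) · 367 = 13468.9.
With the floor, consumers buy 157 units at 96, so CS = ½ · (127.4 - 96) · 157 = 2464.9.
Change in consumer surplus = 2464.9 - 13468.9 = -11004.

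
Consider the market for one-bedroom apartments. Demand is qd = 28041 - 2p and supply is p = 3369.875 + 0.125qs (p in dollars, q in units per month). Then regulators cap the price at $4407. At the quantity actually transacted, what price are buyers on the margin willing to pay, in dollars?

9872

Rearranging supply gives qs = 8p - 26959. In a free market, 28041 - 2p = 8p - 26959 gives the equilibrium p* = 5500, q* = 17041.
Because the ceiling (4407) lies below the market-clearing price, it is binding.
At p = 4407: qd = 28041 - 2·4407 = 19227 and qs = 8·4407 - 26959 = 8297.
Only 8297 units reach the market. On the demand curve, the marginal buyer's willingness to pay at q = 8297 is (28041 - 8297)/2 = 9872.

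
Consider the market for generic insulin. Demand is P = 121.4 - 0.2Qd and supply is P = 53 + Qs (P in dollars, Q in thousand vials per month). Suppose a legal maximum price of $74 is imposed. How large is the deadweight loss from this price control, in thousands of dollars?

777.6

Rearranging demand gives Qd = 607 - 5P; rearranging supply gives Qs = P - 53. Equilibrium: 607 - 5P = P - 53, so 660 = 6P and P* = 110, Q* = 57.
Because the ceiling (74) lies below the market-clearing price, it is binding.
At P = 74: Qd = 607 - 5·74 = 237 and Qs = 74 - 53 = 21.
Quantity traded falls to 21. At Q = 21 the demand price is (607 - 21)/5 = 117.2 and the supply price is 53 + 21 = 74.
Deadweight loss = ½ · (117.2 - 74) · (57 - 21) = ½ · 43.2 · 36 = 777.6.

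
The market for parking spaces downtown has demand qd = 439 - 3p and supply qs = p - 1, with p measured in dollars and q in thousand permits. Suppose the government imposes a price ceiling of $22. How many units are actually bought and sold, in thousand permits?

21

In a free market, 439 - 3p = p - 1 gives the equilibrium p* = 110, q* = 109.
The ceiling of 22 is below the equilibrium price 110, so it binds.
At p = 22: qd = 439 - 3·22 = 373 and qs = 22 - 1 = 21.
The quantity actually transacted is the short side, supply: 21.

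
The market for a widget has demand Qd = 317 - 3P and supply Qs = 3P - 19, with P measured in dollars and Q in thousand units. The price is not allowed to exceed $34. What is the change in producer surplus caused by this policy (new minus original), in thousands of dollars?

-2552

In a free market, 317 - 3P = 3P - 19 gives the equilibrium P* = 56, Q* = 149.
Since 34 < 56, the ceiling is binding.
At P = 34: Qd = 317 - 3·34 = 215 and Qs = 3·34 - 19 = 83.
Producer surplus without the control is ½ · (56 - 19/3) · 149 = 22201/6.
With the ceiling, producers sell 83 units at 34, so PS = ½ · (34 - 19/3) · 83 = 6889/6.
Change in producer surplus = 6889/6 - 22201/6 = -2552.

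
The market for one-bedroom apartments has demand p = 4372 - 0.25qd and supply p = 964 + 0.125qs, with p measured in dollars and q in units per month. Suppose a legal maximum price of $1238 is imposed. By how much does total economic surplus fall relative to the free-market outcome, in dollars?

8916528

Rearranging demand gives qd = 17488 - 4p; rearranging supply gives qs = 8p - 7712. Without the control the market clears where 17488 - 4p = 8p - 7712, i.e. p* = 2100 and q* = 9088.
The ceiling of 1238 is below the equilibrium price 2100, so it binds.
At p = 1238: qd = 17488 - 4·1238 = 12536 and qs = 8·1238 - 7712 = 2192.
Quantity traded falls to 2192. At q = 2192 the demand price is (17488 - 2192)/4 = 3824 and the supply price is (7712 + 2192)/8 = 1238.
Deadweight loss = ½ · (3824 - 1238) · (9088 - 2192) = ½ · 2586 · 6896 = 8916528.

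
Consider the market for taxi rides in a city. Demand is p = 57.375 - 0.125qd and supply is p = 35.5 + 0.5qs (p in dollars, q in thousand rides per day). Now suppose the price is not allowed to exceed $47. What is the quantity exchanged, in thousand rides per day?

Rearranging demand gives qd = 459 - 8p; rearranging supply gives qs = 2p - 71. In a free market, 459 - 8p = 2p - 71 gives the equilibrium p* = 53, q* = 35.
The ceiling of 47 is below the equilibrium price 53, so it binds.
At p = 47: qd = 459 - 8·47 = 83 and qs = 2·47 - 71 = 23.
The quantity actually transacted is the short side, supply: 23.

23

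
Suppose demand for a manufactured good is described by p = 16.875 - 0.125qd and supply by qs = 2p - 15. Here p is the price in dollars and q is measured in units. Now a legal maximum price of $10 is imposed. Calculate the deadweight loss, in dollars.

Rearranging demand gives qd = 135 - 8p. Without the control the market clears where 135 - 8p = 2p - 15, i.e. p* = 15 and q* = 15.
Because the ceiling (10) lies below the market-clearing price, it is binding.
At p = 10: qd = 135 - 8·10 = 55 and qs = 2·10 - 15 = 5.
Quantity traded falls to 5. At q = 5 the demand price is (135 - 5)/8 = 16.25 and the supply price is (15 + 5)/2 = 10.
Deadweight loss = ½ · (16.25 - 10) · (15 - 5) = ½ · 6.25 · 10 = 31.25.

31.25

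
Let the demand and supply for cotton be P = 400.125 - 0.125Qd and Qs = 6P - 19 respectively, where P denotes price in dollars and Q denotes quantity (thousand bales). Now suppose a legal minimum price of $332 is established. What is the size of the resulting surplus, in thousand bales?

1428

Rearranging demand gives Qd = 3201 - 8P. Setting quantity demanded equal to quantity supplied, 3201 - 8P = 6P - 19, gives P* = 230 and Q* = 1361.
Because the floor (332) lies above the market-clearing price, it is binding.
At P = 332: Qd = 3201 - 8·332 = 545 and Qs = 6·332 - 19 = 1973.
Surplus = Qs - Qd = 1973 - 545 = 1428.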